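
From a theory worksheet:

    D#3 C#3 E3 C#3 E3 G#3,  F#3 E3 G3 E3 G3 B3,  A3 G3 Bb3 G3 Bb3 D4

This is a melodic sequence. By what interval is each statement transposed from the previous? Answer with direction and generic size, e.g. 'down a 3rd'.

The 6-note cells begin on D#3, F#3, A3 — each up a 3rd from the last.
D#3 to F#3 is up a 3rd.

up a 3rd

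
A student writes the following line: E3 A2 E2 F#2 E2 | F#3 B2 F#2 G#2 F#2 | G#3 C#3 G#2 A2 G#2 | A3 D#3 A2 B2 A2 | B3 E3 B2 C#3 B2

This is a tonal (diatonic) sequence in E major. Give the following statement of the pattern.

C#4 F#3 C#3 D#3 C#3

Unit = 5 notes; the statements start on E3, F#3, G#3, A3, B3, moving up a 2nd each time.
Statement 6 starts on C#4 and keeps the same diatonic contour: C#4 F#3 C#3 D#3 C#3.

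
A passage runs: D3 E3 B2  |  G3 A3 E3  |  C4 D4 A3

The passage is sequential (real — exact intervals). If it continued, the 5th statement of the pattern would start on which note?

Bb4

The 3-note cells begin on D3, G3, C4 — each up a 4th from the last.
Continuing: F4 → Bb4. Statement 5 starts on Bb4.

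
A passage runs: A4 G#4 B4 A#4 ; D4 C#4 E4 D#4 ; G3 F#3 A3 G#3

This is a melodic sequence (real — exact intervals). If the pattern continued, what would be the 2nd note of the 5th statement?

E2

With 4-note cells, note 2 of each statement runs G#4, C#4, F#3.
Each moves down a 5th. Continuing: B2 → E2.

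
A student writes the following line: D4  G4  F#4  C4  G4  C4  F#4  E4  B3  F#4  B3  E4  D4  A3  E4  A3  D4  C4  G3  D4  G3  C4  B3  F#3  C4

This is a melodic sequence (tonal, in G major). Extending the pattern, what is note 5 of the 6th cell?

The unit is 5 notes. Position-5 pitches of the 5 shown cells: G4, F#4, E4, D4, C4.
One more down a 2nd gives B3.

B3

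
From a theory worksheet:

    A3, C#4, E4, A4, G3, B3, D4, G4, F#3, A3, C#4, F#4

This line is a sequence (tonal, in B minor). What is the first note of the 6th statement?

C#3

Taking 4-note groups, the heads are A3, G3, F#3: the pattern moves down a 2nd.
Continuing: E3 → D3 → C#3. Statement 6 starts on C#3.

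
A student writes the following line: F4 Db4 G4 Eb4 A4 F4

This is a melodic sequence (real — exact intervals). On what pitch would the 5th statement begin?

C#5

With a 2-note motive the entries are F4, G4, A4, each up a 2nd from the previous.
Continuing: B4 → C#5. Statement 5 starts on C#5.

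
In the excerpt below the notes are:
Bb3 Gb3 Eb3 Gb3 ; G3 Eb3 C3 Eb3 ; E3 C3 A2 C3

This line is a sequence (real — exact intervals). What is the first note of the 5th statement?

A#2

The 4-note cells begin on Bb3, G3, E3 — each down a 3rd from the last.
Extending the heads down a 3rd: C#3 → A#2.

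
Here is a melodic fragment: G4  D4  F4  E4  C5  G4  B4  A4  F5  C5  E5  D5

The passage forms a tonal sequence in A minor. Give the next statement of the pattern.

The 4-note cells begin on G4, C5, F5 — each up a 4th from the last.
Statement 4 starts on B5 and keeps the same diatonic contour: B5 F5 A5 G5.

B5 F5 A5 G5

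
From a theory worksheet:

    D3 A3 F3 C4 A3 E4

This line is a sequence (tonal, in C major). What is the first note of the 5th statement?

The 2-note cells begin on D3, F3, A3 — each up a 3rd from the last.
Extending the heads up a 3rd: C4 → E4.

E4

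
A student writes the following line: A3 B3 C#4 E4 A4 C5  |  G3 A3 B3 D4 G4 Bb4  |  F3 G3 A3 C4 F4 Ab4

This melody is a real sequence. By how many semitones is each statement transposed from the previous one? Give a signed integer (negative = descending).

The 6-note cells begin on A3, G3, F3 — each down a 2nd from the last.
Counting half-steps from A3 to G3: -2.

-2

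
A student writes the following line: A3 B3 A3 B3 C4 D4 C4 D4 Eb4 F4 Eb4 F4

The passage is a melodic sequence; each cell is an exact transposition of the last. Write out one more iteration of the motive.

Gb4 Ab4 Gb4 Ab4

With a 4-note motive the entries are A3, C4, Eb4, each up a 3rd from the previous.
From Gb4 the exact shape gives Gb4 Ab4 Gb4 Ab4.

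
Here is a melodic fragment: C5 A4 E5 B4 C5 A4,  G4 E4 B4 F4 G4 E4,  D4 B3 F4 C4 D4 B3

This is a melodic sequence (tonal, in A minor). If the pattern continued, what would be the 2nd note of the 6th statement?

G2

The unit is 6 notes. Position-2 pitches of the 3 shown cells: A4, E4, B3.
Each moves down a 4th. Continuing: F3 → C3 → G2.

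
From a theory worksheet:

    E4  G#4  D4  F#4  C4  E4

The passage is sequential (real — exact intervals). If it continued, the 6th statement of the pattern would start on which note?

Gb3

Unit = 2 notes; the statements start on E4, D4, C4, moving down a 2nd each time.
Extending the heads down a 2nd: Bb3 → Ab3 → Gb3.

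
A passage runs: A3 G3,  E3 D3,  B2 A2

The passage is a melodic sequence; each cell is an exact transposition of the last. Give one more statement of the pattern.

F#2 E2

Taking 2-note groups, the heads are A3, E3, B2: the pattern moves down a 4th.
From F#2 the exact shape gives F#2 E2.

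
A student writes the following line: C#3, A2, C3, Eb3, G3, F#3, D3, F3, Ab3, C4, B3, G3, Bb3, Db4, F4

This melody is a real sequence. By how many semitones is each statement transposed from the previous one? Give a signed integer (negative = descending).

Taking 5-note groups, the heads are C#3, F#3, B3: the pattern moves up a 4th.
Counting half-steps from C#3 to F#3: 5.

5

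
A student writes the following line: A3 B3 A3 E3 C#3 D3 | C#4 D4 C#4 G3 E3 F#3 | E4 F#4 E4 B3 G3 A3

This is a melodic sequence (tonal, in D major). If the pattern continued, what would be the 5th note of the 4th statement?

B3

Grouping in 6s, the 5th note of each cell is C#3, E3, G3.
Each moves up a 3rd; the next is B3.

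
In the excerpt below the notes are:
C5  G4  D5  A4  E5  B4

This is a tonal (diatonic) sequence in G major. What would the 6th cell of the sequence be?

A5 E5

With a 2-note motive the entries are C5, D5, E5, each up a 2nd from the previous.
Carrying on: F#5 → G5 → A5.
Statement 6 starts on A5 and keeps the same diatonic contour: A5 E5.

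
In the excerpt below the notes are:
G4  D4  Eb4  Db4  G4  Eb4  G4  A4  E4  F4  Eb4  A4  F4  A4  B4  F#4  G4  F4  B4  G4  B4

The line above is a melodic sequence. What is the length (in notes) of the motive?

There are 21 notes; a 7-note unit gives 3 cells:
G4 D4 Eb4 Db4 G4 Eb4 G4 | A4 E4 F4 Eb4 A4 F4 A4 | B4 F#4 G4 F4 B4 G4 B4
That's a consistent up a 2nd shift per cell, and no other grouping gives one.

7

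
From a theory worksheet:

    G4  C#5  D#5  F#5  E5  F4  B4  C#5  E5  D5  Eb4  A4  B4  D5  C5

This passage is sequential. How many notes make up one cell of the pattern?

Try groups of 5 (3 cells in 15 notes):
G4 C#5 D#5 F#5 E5 | F4 B4 C#5 E5 D5 | Eb4 A4 B4 D5 C5
Each cell is the previous one down a 2nd — so the unit is 5 notes.

5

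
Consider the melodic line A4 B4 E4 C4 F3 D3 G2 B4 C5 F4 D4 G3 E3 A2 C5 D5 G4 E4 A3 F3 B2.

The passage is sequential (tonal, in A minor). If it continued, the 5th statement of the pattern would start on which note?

E5

Unit = 7 notes; the statements start on A4, B4, C5, moving up a 2nd each time.
Extending the heads up a 2nd: D5 → E5.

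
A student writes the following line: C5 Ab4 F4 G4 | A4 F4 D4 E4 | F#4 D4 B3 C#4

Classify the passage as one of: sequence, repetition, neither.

Each 4-note cell is the previous one transposed down a 3rd.

sequence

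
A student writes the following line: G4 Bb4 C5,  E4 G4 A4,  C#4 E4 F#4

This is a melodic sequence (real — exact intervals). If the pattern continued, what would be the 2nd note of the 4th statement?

C#4

With 3-note cells, note 2 of each statement runs Bb4, G4, E4.
From E4, down a 3rd gives C#4.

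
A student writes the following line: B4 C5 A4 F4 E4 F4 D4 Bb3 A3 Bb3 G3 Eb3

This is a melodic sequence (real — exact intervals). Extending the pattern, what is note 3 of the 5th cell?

F2

The unit is 4 notes. Position-3 pitches of the 3 shown cells: A4, D4, G3.
Carrying that down a 5th forward: C3 → F2.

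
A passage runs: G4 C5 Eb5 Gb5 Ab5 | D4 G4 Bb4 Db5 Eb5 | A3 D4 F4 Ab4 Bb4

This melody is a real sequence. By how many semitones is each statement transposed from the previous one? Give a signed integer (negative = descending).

-5

Unit = 5 notes; the statements start on G4, D4, A3, moving down a 4th each time.
G4 to D4 spans -5 semitones.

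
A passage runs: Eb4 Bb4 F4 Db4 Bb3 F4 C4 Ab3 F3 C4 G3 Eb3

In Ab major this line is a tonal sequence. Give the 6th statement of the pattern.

Db2 Ab2 Eb2 C2

Unit = 4 notes; the statements start on Eb4, Bb3, F3, moving down a 4th each time.
Extending down a 4th: C3 → G2 → Db2.
So cell 6 is Db2 Ab2 Eb2 C2.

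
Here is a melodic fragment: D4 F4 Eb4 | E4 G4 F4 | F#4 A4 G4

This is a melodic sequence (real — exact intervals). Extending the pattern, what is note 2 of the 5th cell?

Grouping in 3s, the 2nd note of each cell is F4, G4, A4.
Carrying that up a 2nd forward: B4 → C#5.

C#5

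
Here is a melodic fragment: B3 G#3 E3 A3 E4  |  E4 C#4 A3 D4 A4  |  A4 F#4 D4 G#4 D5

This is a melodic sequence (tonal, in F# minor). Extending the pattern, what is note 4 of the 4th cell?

Grouping in 5s, the 4th note of each cell is A3, D4, G#4.
One more up a 4th gives C#5.

C#5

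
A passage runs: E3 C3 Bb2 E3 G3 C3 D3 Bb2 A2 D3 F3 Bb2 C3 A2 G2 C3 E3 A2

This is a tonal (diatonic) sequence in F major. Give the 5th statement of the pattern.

Taking 6-note groups, the heads are E3, D3, C3: the pattern moves down a 2nd.
Continuing the starts: Bb2 → A2.
So cell 5 is A2 F2 E2 A2 C3 F2.

A2 F2 E2 A2 C3 F2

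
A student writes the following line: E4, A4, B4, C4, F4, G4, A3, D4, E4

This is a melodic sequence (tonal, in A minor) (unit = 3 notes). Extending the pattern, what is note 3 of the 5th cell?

With 3-note cells, note 3 of each statement runs B4, G4, E4.
Extending down a 3rd: C4 → A3.

A3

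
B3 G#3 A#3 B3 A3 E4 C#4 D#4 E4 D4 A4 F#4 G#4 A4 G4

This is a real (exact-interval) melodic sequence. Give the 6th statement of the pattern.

With a 5-note motive the entries are B3, E4, A4, each up a 4th from the previous.
Extending up a 4th: D5 → G5 → C6.
Statement 6 starts on C6 and keeps the same exact contour: C6 A5 B5 C6 Bb5.

C6 A5 B5 C6 Bb5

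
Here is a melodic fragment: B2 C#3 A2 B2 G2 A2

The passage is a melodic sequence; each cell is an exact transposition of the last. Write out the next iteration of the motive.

F2 G2

Unit = 2 notes; the statements start on B2, A2, G2, moving down a 2nd each time.
Statement 4 starts on F2 and keeps the same exact contour: F2 G2.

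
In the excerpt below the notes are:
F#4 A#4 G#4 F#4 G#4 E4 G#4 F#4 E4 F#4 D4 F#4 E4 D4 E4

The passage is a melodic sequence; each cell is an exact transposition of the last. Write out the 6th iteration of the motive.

Unit = 5 notes; the statements start on F#4, E4, D4, moving down a 2nd each time.
Carrying on: C4 → Bb3 → Ab3.
Statement 6 starts on Ab3 and keeps the same exact contour: Ab3 C4 Bb3 Ab3 Bb3.

Ab3 C4 Bb3 Ab3 Bb3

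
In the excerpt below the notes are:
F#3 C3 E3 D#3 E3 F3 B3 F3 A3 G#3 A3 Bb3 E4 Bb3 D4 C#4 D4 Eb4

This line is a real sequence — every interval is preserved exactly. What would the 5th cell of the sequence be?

Unit = 6 notes; the statements start on F#3, B3, E4, moving up a 4th each time.
Carrying on: A4 → D5.
So cell 5 is D5 Ab4 C5 B4 C5 Db5.

D5 Ab4 C5 B4 C5 Db5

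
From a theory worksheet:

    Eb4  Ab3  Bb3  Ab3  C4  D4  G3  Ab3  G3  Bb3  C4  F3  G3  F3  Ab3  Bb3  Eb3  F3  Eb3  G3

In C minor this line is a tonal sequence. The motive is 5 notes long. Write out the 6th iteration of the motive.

G3 C3 D3 C3 Eb3

Unit = 5 notes; the statements start on Eb4, D4, C4, Bb3, moving down a 2nd each time.
Continuing the starts: Ab3 → G3.
Statement 6 starts on G3 and keeps the same diatonic contour: G3 C3 D3 C3 Eb3.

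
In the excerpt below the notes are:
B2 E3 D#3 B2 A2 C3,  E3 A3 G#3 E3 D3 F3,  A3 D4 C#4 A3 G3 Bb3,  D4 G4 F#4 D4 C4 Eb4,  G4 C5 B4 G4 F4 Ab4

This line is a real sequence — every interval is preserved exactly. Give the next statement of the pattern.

C5 F5 E5 C5 Bb4 Db5

With a 6-note motive the entries are B2, E3, A3, D4, G4, each up a 4th from the previous.
So cell 6 is C5 F5 E5 C5 Bb4 Db5.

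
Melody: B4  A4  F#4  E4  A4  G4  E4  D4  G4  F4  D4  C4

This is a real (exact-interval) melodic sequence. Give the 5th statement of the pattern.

Unit = 4 notes; the statements start on B4, A4, G4, moving down a 2nd each time.
Extending down a 2nd: F4 → Eb4.
So cell 5 is Eb4 Db4 Bb3 Ab3.

Eb4 Db4 Bb3 Ab3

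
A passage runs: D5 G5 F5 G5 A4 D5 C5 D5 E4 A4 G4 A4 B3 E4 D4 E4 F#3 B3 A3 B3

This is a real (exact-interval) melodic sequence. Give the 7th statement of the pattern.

G#2 C#3 B2 C#3

With a 4-note motive the entries are D5, A4, E4, B3, F#3, each down a 4th from the previous.
Extending down a 4th: C#3 → G#2.
From G#2 the exact shape gives G#2 C#3 B2 C#3.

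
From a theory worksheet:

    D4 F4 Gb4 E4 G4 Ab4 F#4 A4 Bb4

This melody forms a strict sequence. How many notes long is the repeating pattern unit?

3

Try groups of 3 (3 cells in 9 notes):
D4 F4 Gb4 | E4 G4 Ab4 | F#4 A4 Bb4
Every group is a transposition up a 2nd of the one before; no shorter unit works.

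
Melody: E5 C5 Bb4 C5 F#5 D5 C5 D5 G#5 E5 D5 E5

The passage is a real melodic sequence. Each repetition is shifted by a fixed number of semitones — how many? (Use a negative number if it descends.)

2

With a 4-note motive the entries are E5, F#5, G#5, each up a 2nd from the previous.
E5 to F#5 spans +2 semitones.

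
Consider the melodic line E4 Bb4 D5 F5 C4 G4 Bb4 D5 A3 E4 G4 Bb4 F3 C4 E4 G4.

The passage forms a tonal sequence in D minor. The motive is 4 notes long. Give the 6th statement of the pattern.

Unit = 4 notes; the statements start on E4, C4, A3, F3, moving down a 3rd each time.
Carrying on: D3 → Bb2.
So cell 6 is Bb2 F3 A3 C4.

Bb2 F3 A3 C4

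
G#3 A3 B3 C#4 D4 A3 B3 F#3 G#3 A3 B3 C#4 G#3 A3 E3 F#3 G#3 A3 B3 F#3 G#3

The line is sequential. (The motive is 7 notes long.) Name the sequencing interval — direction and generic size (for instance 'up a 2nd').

With a 7-note motive the entries are G#3, F#3, E3, each down a 2nd from the previous.
From G#3 to F#3: down a 2nd.

down a 2nd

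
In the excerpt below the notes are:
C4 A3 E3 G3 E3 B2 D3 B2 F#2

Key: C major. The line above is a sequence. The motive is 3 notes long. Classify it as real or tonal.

Each cell has the same semitone pattern (-3, -5) — intervals are preserved exactly.
And F#2 lies outside C major, so the sequence is real rather than tonal.

real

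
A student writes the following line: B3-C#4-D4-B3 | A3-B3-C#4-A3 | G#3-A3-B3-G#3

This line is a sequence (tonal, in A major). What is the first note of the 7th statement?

C#3

Taking 4-note groups, the heads are B3, A3, G#3: the pattern moves down a 2nd.
Extending the heads down a 2nd: F#3 → E3 → D3 → C#3.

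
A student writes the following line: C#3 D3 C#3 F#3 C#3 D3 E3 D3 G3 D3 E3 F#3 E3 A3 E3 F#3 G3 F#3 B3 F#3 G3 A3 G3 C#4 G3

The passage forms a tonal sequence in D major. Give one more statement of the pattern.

Taking 5-note groups, the heads are C#3, D3, E3, F#3, G3: the pattern moves up a 2nd.
Statement 6 starts on A3 and keeps the same diatonic contour: A3 B3 A3 D4 A3.

A3 B3 A3 D4 A3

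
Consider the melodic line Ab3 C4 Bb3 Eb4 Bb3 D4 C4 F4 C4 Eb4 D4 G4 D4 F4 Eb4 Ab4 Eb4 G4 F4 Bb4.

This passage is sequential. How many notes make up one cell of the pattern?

4

There are 20 notes; a 4-note unit gives 5 cells:
Ab3 C4 Bb3 Eb4 | Bb3 D4 C4 F4 | C4 Eb4 D4 G4 | D4 F4 Eb4 Ab4 | Eb4 G4 F4 Bb4
Every group is a transposition up a 2nd of the one before; no shorter unit works.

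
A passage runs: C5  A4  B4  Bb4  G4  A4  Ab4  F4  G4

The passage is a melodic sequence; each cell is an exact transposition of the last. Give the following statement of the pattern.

Gb4 Eb4 F4

Unit = 3 notes; the statements start on C5, Bb4, Ab4, moving down a 2nd each time.
Statement 4 starts on Gb4 and keeps the same exact contour: Gb4 Eb4 F4.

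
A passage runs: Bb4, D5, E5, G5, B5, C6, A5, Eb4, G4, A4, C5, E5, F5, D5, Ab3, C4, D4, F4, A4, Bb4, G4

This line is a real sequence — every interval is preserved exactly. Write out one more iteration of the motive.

Db3 F3 G3 Bb3 D4 Eb4 C4

The 7-note cells begin on Bb4, Eb4, Ab3 — each down a 5th from the last.
Statement 4 starts on Db3 and keeps the same exact contour: Db3 F3 G3 Bb3 D4 Eb4 C4.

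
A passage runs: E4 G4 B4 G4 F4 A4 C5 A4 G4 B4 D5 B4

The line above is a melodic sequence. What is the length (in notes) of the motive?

There are 12 notes; a 4-note unit gives 3 cells:
E4 G4 B4 G4 | F4 A4 C5 A4 | G4 B4 D5 B4
Every group is a transposition up a 2nd of the one before; no shorter unit works.

4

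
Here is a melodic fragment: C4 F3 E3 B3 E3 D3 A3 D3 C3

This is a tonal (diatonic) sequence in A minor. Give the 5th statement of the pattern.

F3 B2 A2

Unit = 3 notes; the statements start on C4, B3, A3, moving down a 2nd each time.
Extending down a 2nd: G3 → F3.
So cell 5 is F3 B2 A2.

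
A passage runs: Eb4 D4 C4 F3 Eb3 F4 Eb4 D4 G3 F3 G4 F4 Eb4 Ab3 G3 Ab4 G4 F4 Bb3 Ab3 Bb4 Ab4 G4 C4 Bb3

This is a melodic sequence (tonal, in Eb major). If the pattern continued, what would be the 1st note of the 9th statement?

F5

The unit is 5 notes. Position-1 pitches of the 5 shown cells: Eb4, F4, G4, Ab4, Bb4.
Carrying that up a 2nd forward: C5 → D5 → Eb5 → F5.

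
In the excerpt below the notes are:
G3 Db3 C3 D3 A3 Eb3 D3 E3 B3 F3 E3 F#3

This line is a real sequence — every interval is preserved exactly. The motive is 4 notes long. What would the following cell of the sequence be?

The 4-note cells begin on G3, A3, B3 — each up a 2nd from the last.
So cell 4 is C#4 G3 F#3 G#3.

C#4 G3 F#3 G#3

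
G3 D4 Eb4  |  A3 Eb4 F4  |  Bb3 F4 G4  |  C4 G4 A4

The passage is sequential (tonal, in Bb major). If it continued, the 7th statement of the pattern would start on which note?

F4

With a 3-note motive the entries are G3, A3, Bb3, C4, each up a 2nd from the previous.
Extending the heads up a 2nd: D4 → Eb4 → F4.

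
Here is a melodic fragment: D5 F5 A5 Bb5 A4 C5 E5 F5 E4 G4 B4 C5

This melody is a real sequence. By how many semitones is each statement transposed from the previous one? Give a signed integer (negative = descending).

-5

The 4-note cells begin on D5, A4, E4 — each down a 4th from the last.
Counting half-steps from D5 to A4: -5.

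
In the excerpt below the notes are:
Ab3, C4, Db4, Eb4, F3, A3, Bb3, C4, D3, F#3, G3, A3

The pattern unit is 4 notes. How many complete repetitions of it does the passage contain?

3

12 notes in groups of 4 gives 12/4 = 3 statements.
Starts: Ab3, F3, D3 — each down a 3rd.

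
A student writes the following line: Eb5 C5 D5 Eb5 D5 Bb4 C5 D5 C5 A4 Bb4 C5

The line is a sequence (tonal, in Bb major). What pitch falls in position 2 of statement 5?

F4

With 4-note cells, note 2 of each statement runs C5, Bb4, A4.
Extending down a 2nd: G4 → F4.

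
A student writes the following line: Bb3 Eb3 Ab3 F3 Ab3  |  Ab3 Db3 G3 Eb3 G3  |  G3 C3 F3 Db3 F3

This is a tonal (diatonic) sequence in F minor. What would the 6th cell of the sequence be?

Db3 G2 C3 Ab2 C3

Taking 5-note groups, the heads are Bb3, Ab3, G3: the pattern moves down a 2nd.
Carrying on: F3 → Eb3 → Db3.
So cell 6 is Db3 G2 C3 Ab2 C3.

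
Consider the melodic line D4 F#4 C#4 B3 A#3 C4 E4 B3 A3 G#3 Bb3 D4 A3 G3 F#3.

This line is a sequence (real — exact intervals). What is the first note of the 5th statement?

With a 5-note motive the entries are D4, C4, Bb3, each down a 2nd from the previous.
Continuing: Ab3 → Gb3. Statement 5 starts on Gb3.

Gb3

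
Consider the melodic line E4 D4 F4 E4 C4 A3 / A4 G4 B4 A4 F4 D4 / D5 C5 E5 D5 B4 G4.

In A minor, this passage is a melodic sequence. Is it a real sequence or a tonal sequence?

Every note is diatonic to A minor.
Cell 1 has +3 semitones from note 2 to 3, but cell 2 has +4 — the interval quality changes while the contour stays the same, which is the hallmark of a tonal sequence.

tonal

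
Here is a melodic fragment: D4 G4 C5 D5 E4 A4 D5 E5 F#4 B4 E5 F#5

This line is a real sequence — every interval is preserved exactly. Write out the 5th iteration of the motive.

With a 4-note motive the entries are D4, E4, F#4, each up a 2nd from the previous.
Continuing the starts: G#4 → A#4.
So cell 5 is A#4 D#5 G#5 A#5.

A#4 D#5 G#5 A#5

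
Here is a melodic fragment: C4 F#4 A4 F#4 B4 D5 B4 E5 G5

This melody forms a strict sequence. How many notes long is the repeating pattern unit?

3

9 notes total. Splitting into 3 groups of 3:
C4 F#4 A4 | F#4 B4 D5 | B4 E5 G5
Every group is a transposition up a 4th of the one before; no shorter unit works.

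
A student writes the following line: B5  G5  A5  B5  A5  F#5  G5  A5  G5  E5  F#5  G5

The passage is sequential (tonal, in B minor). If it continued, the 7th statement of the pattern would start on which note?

With a 4-note motive the entries are B5, A5, G5, each down a 2nd from the previous.
Extending the heads down a 2nd: F#5 → E5 → D5 → C#5.

C#5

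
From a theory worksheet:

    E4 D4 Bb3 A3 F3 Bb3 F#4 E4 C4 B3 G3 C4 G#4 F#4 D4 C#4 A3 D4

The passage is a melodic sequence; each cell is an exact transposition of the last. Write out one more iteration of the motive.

Taking 6-note groups, the heads are E4, F#4, G#4: the pattern moves up a 2nd.
From A#4 the exact shape gives A#4 G#4 E4 D#4 B3 E4.

A#4 G#4 E4 D#4 B3 E4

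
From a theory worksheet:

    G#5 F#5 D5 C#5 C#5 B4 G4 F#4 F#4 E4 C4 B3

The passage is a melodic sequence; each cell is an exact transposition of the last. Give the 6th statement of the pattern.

The 4-note cells begin on G#5, C#5, F#4 — each down a 5th from the last.
Continuing the starts: B3 → E3 → A2.
From A2 the exact shape gives A2 G2 Eb2 D2.

A2 G2 Eb2 D2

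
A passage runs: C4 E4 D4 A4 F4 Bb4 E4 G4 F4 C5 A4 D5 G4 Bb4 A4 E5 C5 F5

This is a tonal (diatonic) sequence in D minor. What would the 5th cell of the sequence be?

With a 6-note motive the entries are C4, E4, G4, each up a 3rd from the previous.
Carrying on: Bb4 → D5.
So cell 5 is D5 F5 E5 Bb5 G5 C6.

D5 F5 E5 Bb5 G5 C6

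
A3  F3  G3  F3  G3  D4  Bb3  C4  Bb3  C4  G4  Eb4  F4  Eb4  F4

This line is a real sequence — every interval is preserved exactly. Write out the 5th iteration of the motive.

The 5-note cells begin on A3, D4, G4 — each up a 4th from the last.
Carrying on: C5 → F5.
Statement 5 starts on F5 and keeps the same exact contour: F5 Db5 Eb5 Db5 Eb5.

F5 Db5 Eb5 Db5 Eb5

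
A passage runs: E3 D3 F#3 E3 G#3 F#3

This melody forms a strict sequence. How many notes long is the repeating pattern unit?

2

6 notes total. Splitting into 3 groups of 2:
E3 D3 | F#3 E3 | G#3 F#3
That's a consistent up a 2nd shift per cell, and no other grouping gives one.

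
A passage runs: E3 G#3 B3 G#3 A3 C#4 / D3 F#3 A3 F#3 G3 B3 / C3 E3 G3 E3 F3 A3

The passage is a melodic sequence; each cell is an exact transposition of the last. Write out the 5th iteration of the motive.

With a 6-note motive the entries are E3, D3, C3, each down a 2nd from the previous.
Carrying on: Bb2 → Ab2.
From Ab2 the exact shape gives Ab2 C3 Eb3 C3 Db3 F3.

Ab2 C3 Eb3 C3 Db3 F3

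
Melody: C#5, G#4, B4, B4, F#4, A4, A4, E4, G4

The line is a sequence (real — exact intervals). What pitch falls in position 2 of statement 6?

Grouping in 3s, the 2nd note of each cell is G#4, F#4, E4.
Each moves down a 2nd. Continuing: D4 → C4 → Bb3.

Bb3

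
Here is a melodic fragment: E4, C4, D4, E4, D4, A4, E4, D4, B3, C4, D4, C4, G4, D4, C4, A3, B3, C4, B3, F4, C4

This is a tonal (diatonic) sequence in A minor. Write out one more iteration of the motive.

B3 G3 A3 B3 A3 E4 B3

With a 7-note motive the entries are E4, D4, C4, each down a 2nd from the previous.
From B3 the diatonic shape gives B3 G3 A3 B3 A3 E4 B3.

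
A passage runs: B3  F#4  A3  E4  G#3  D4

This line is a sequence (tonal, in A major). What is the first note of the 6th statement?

D3

Unit = 2 notes; the statements start on B3, A3, G#3, moving down a 2nd each time.
Continuing: F#3 → E3 → D3. Statement 6 starts on D3.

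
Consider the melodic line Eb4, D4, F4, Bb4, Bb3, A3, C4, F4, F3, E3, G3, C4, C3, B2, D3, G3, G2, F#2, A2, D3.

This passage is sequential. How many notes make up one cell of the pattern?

20 notes total. Splitting into 5 groups of 4:
Eb4 D4 F4 Bb4 | Bb3 A3 C4 F4 | F3 E3 G3 C4 | C3 B2 D3 G3 | G2 F#2 A2 D3
Every group is a transposition down a 4th of the one before; no shorter unit works.

4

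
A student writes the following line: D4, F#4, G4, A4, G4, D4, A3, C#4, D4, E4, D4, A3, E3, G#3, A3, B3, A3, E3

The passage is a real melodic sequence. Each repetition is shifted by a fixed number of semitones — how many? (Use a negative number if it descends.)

Unit = 6 notes; the statements start on D4, A3, E3, moving down a 4th each time.
Counting half-steps from D4 to A3: -5.

-5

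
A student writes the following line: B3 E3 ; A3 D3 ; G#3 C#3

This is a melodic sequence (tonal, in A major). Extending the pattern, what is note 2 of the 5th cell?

A2

Grouping in 2s, the 2nd note of each cell is E3, D3, C#3.
Extending down a 2nd: B2 → A2.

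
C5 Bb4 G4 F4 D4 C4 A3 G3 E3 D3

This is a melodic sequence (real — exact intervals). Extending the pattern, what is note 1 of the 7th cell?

Grouping in 2s, the 1st note of each cell is C5, G4, D4, A3, E3.
Carrying that down a 4th forward: B2 → F#2.

F#2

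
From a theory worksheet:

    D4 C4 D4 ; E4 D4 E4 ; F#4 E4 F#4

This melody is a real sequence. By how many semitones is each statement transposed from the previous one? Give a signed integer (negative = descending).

Unit = 3 notes; the statements start on D4, E4, F#4, moving up a 2nd each time.
Counting half-steps from D4 to E4: 2.

2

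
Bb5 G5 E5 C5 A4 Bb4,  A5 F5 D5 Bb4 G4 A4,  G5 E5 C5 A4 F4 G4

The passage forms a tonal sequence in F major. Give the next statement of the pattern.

The 6-note cells begin on Bb5, A5, G5 — each down a 2nd from the last.
Statement 4 starts on F5 and keeps the same diatonic contour: F5 D5 Bb4 G4 E4 F4.

F5 D5 Bb4 G4 E4 F4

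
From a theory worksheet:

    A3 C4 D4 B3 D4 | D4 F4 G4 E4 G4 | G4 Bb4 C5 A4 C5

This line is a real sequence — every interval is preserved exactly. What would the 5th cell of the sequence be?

Taking 5-note groups, the heads are A3, D4, G4: the pattern moves up a 4th.
Extending up a 4th: C5 → F5.
From F5 the exact shape gives F5 Ab5 Bb5 G5 Bb5.

F5 Ab5 Bb5 G5 Bb5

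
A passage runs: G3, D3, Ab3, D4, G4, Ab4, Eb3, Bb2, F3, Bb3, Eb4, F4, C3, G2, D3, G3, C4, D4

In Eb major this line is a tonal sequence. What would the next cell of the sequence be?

Ab2 Eb2 Bb2 Eb3 Ab3 Bb3

Unit = 6 notes; the statements start on G3, Eb3, C3, moving down a 3rd each time.
From Ab2 the diatonic shape gives Ab2 Eb2 Bb2 Eb3 Ab3 Bb3.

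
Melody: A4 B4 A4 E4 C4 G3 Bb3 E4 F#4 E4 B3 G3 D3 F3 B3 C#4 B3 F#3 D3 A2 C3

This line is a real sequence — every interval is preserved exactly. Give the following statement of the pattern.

The 7-note cells begin on A4, E4, B3 — each down a 4th from the last.
So cell 4 is F#3 G#3 F#3 C#3 A2 E2 G2.

F#3 G#3 F#3 C#3 A2 E2 G2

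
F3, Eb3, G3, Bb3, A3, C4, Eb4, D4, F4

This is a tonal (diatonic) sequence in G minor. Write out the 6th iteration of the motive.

With a 3-note motive the entries are F3, Bb3, Eb4, each up a 4th from the previous.
Extending up a 4th: A4 → D5 → G5.
From G5 the diatonic shape gives G5 F5 A5.

G5 F5 A5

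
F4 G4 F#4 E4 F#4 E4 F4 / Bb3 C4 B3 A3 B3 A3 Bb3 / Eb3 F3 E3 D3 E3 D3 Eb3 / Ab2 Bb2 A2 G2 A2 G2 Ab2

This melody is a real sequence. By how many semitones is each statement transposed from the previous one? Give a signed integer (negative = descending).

Unit = 7 notes; the statements start on F4, Bb3, Eb3, Ab2, moving down a 5th each time.
F4→Bb3 is 58 − 65 = -7 semitones.

-7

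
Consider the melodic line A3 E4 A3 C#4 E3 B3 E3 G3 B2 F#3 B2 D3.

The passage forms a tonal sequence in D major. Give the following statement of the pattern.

F#2 C#3 F#2 A2

The 4-note cells begin on A3, E3, B2 — each down a 4th from the last.
From F#2 the diatonic shape gives F#2 C#3 F#2 A2.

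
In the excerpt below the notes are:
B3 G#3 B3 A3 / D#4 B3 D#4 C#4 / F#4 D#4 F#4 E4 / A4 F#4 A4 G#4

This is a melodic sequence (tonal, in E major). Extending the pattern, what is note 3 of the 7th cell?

Grouping in 4s, the 3rd note of each cell is B3, D#4, F#4, A4.
Each moves up a 3rd. Continuing: C#5 → E5 → G#5.

G#5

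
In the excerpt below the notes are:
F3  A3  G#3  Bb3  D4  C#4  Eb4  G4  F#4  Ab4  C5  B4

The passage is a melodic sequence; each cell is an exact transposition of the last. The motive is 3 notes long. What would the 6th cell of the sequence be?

Gb5 Bb5 A5

Taking 3-note groups, the heads are F3, Bb3, Eb4, Ab4: the pattern moves up a 4th.
Carrying on: Db5 → Gb5.
Statement 6 starts on Gb5 and keeps the same exact contour: Gb5 Bb5 A5.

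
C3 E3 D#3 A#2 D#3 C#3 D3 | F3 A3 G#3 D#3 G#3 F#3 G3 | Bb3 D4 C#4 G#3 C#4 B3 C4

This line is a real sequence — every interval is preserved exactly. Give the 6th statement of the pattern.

Unit = 7 notes; the statements start on C3, F3, Bb3, moving up a 4th each time.
Continuing the starts: Eb4 → Ab4 → Db5.
From Db5 the exact shape gives Db5 F5 E5 B4 E5 D5 Eb5.

Db5 F5 E5 B4 E5 D5 Eb5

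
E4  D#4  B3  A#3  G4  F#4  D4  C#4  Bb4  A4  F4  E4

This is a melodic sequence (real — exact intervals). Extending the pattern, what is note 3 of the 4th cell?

Ab4

Grouping in 4s, the 3rd note of each cell is B3, D4, F4.
Each moves up a 3rd; the next is Ab4.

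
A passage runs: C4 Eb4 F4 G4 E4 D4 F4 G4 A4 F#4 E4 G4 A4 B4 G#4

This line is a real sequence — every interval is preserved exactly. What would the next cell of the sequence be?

Taking 5-note groups, the heads are C4, D4, E4: the pattern moves up a 2nd.
So cell 4 is F#4 A4 B4 C#5 A#4.

F#4 A4 B4 C#5 A#4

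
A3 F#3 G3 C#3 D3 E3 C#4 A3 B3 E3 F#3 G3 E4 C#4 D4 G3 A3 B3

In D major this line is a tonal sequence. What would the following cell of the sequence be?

G4 E4 F#4 B3 C#4 D4

The 6-note cells begin on A3, C#4, E4 — each up a 3rd from the last.
So cell 4 is G4 E4 F#4 B3 C#4 D4.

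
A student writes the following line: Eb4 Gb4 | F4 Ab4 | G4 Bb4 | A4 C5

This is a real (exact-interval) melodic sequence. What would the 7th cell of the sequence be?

D#5 F#5

The 2-note cells begin on Eb4, F4, G4, A4 — each up a 2nd from the last.
Extending up a 2nd: B4 → C#5 → D#5.
From D#5 the exact shape gives D#5 F#5.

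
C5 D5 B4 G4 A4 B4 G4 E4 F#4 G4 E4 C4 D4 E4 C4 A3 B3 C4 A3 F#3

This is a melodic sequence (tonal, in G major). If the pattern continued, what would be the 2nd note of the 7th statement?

F#3

With 4-note cells, note 2 of each statement runs D5, B4, G4, E4, C4.
Extending down a 3rd: A3 → F#3.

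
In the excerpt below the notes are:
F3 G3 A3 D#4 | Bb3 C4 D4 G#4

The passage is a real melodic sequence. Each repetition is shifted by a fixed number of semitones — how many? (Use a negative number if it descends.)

5

The 4-note cells begin on F3, Bb3 — each up a 4th from the last.
F3 to Bb3 spans +5 semitones.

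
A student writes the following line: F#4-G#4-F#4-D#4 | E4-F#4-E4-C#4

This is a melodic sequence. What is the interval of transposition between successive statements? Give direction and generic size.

down a 2nd

The 4-note cells begin on F#4, E4 — each down a 2nd from the last.
F#4 to E4 is down a 2nd.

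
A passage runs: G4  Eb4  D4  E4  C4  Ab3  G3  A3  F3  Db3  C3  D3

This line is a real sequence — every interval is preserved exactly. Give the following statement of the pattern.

Bb2 Gb2 F2 G2

With a 4-note motive the entries are G4, C4, F3, each down a 5th from the previous.
From Bb2 the exact shape gives Bb2 Gb2 F2 G2.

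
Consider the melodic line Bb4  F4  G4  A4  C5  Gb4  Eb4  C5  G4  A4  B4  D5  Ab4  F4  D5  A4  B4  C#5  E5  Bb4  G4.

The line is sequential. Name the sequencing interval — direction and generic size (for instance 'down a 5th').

up a 2nd

With a 7-note motive the entries are Bb4, C5, D5, each up a 2nd from the previous.
From Bb4 to C5: up a 2nd.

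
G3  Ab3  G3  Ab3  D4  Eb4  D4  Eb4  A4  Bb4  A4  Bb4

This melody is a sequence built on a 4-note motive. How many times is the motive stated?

12 notes in groups of 4 gives 12/4 = 3 statements.
Starts: G3, D4, A4 — each up a 5th.

3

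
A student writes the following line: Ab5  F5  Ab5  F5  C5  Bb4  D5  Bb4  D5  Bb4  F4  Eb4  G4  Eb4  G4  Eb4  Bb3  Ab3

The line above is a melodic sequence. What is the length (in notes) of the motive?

6

18 notes total. Splitting into 3 groups of 6:
Ab5 F5 Ab5 F5 C5 Bb4 | D5 Bb4 D5 Bb4 F4 Eb4 | G4 Eb4 G4 Eb4 Bb3 Ab3
Every group is a transposition down a 5th of the one before; no shorter unit works.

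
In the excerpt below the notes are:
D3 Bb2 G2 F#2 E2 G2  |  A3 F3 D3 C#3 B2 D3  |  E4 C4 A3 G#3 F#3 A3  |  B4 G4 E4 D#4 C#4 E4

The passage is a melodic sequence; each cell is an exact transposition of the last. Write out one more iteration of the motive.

With a 6-note motive the entries are D3, A3, E4, B4, each up a 5th from the previous.
So cell 5 is F#5 D5 B4 A#4 G#4 B4.

F#5 D5 B4 A#4 G#4 B4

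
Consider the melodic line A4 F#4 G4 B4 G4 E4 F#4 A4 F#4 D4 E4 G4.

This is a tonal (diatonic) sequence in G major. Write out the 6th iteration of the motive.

C4 A3 B3 D4

Taking 4-note groups, the heads are A4, G4, F#4: the pattern moves down a 2nd.
Continuing the starts: E4 → D4 → C4.
Statement 6 starts on C4 and keeps the same diatonic contour: C4 A3 B3 D4.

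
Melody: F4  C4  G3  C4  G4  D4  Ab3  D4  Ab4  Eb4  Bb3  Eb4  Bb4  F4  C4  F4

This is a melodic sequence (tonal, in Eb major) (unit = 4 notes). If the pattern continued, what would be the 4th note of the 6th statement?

Ab4

With 4-note cells, note 4 of each statement runs C4, D4, Eb4, F4.
Extending up a 2nd: G4 → Ab4.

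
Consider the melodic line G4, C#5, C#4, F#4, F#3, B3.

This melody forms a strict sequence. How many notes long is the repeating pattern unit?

6 notes total. Splitting into 3 groups of 2:
G4 C#5 | C#4 F#4 | F#3 B3
Each cell is the previous one down a 5th — so the unit is 2 notes.

2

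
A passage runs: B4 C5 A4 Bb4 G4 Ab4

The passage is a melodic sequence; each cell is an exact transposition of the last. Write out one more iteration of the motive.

F4 Gb4

Unit = 2 notes; the statements start on B4, A4, G4, moving down a 2nd each time.
So cell 4 is F4 Gb4.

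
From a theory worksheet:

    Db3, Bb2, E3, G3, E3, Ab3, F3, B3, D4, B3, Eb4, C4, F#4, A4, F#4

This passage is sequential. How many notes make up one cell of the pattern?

5

15 notes total. Splitting into 3 groups of 5:
Db3 Bb2 E3 G3 E3 | Ab3 F3 B3 D4 B3 | Eb4 C4 F#4 A4 F#4
Each cell is the previous one up a 5th — so the unit is 5 notes.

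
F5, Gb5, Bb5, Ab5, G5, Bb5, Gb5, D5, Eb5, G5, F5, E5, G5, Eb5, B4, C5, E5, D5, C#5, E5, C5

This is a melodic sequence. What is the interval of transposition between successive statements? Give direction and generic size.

With a 7-note motive the entries are F5, D5, B4, each down a 3rd from the previous.
F5 to D5 is down a 3rd.

down a 3rd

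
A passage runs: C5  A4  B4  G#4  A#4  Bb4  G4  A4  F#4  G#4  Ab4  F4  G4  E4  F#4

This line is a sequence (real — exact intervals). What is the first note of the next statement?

With a 5-note motive the entries are C5, Bb4, Ab4, each down a 2nd from the previous.
The next head, down a 2nd from Ab4, is Gb4.

Gb4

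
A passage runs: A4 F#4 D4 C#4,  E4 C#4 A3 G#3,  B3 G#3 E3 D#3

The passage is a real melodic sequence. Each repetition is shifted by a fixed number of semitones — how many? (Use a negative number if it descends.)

-5

The 4-note cells begin on A4, E4, B3 — each down a 4th from the last.
Counting half-steps from A4 to E4: -5.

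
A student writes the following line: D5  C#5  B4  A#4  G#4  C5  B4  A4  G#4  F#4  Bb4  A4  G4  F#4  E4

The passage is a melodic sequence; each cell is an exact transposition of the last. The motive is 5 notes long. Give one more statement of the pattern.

Ab4 G4 F4 E4 D4

The 5-note cells begin on D5, C5, Bb4 — each down a 2nd from the last.
Statement 4 starts on Ab4 and keeps the same exact contour: Ab4 G4 F4 E4 D4.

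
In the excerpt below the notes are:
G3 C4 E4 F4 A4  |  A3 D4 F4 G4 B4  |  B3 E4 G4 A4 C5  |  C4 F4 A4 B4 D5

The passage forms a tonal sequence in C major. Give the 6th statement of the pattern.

Taking 5-note groups, the heads are G3, A3, B3, C4: the pattern moves up a 2nd.
Extending up a 2nd: D4 → E4.
Statement 6 starts on E4 and keeps the same diatonic contour: E4 A4 C5 D5 F5.

E4 A4 C5 D5 F5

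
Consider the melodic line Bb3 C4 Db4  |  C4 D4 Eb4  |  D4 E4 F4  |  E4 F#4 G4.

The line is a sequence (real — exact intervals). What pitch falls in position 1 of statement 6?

G#4

With 3-note cells, note 1 of each statement runs Bb3, C4, D4, E4.
Carrying that up a 2nd forward: F#4 → G#4.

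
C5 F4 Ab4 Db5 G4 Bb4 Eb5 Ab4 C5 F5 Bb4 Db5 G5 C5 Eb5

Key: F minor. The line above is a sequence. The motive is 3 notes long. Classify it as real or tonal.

Every note is diatonic to F minor.
Cell 1 has -7 semitones from note 1 to 2, but cell 2 has -6 — the interval quality changes while the contour stays the same, which is the hallmark of a tonal sequence.

tonal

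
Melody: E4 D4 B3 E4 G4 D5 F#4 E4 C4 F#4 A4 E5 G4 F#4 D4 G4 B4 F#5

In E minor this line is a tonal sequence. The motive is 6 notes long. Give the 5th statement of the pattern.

With a 6-note motive the entries are E4, F#4, G4, each up a 2nd from the previous.
Carrying on: A4 → B4.
So cell 5 is B4 A4 F#4 B4 D5 A5.

B4 A4 F#4 B4 D5 A5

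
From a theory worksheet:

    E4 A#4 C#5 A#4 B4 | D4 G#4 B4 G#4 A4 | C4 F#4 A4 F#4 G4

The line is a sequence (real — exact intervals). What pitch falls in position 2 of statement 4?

E4

With 5-note cells, note 2 of each statement runs A#4, G#4, F#4.
Each moves down a 2nd; the next is E4.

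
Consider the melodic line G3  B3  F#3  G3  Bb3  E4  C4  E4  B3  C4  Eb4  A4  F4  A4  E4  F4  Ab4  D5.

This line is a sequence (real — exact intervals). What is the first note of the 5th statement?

Eb5

Unit = 6 notes; the statements start on G3, C4, F4, moving up a 4th each time.
Extending the heads up a 4th: Bb4 → Eb5.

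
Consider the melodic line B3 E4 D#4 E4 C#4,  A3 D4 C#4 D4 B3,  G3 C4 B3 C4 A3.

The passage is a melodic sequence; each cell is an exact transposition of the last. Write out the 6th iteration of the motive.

Db3 Gb3 F3 Gb3 Eb3

The 5-note cells begin on B3, A3, G3 — each down a 2nd from the last.
Extending down a 2nd: F3 → Eb3 → Db3.
Statement 6 starts on Db3 and keeps the same exact contour: Db3 Gb3 F3 Gb3 Eb3.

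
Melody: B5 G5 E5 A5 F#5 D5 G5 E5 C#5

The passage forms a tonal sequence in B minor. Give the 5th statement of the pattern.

E5 C#5 A4

The 3-note cells begin on B5, A5, G5 — each down a 2nd from the last.
Continuing the starts: F#5 → E5.
Statement 5 starts on E5 and keeps the same diatonic contour: E5 C#5 A4.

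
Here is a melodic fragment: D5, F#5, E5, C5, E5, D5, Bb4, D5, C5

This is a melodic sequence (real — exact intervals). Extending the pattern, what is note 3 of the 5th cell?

With 3-note cells, note 3 of each statement runs E5, D5, C5.
Carrying that down a 2nd forward: Bb4 → Ab4.

Ab4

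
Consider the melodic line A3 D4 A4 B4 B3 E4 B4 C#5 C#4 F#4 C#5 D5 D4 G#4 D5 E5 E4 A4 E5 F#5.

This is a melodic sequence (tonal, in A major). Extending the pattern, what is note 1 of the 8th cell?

With 4-note cells, note 1 of each statement runs A3, B3, C#4, D4, E4.
Each moves up a 2nd. Continuing: F#4 → G#4 → A4.

A4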